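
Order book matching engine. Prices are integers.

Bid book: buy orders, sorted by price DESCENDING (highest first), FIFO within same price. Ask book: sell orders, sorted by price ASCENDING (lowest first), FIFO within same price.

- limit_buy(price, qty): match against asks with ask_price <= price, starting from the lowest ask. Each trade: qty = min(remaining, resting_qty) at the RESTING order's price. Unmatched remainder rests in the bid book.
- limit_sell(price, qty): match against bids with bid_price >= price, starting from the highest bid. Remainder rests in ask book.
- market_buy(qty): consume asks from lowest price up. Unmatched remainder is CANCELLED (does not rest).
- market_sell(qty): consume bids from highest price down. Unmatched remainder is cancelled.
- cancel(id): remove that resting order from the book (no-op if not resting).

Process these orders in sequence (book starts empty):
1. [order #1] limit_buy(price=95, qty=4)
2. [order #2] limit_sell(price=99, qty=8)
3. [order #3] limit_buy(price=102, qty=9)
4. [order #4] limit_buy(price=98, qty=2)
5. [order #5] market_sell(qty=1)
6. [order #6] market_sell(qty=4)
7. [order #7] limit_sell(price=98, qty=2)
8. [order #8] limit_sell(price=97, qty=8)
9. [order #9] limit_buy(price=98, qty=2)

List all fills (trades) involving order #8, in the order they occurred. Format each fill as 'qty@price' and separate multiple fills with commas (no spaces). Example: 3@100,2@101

After op 1 [order #1] limit_buy(price=95, qty=4): fills=none; bids=[#1:4@95] asks=[-]
After op 2 [order #2] limit_sell(price=99, qty=8): fills=none; bids=[#1:4@95] asks=[#2:8@99]
After op 3 [order #3] limit_buy(price=102, qty=9): fills=#3x#2:8@99; bids=[#3:1@102 #1:4@95] asks=[-]
After op 4 [order #4] limit_buy(price=98, qty=2): fills=none; bids=[#3:1@102 #4:2@98 #1:4@95] asks=[-]
After op 5 [order #5] market_sell(qty=1): fills=#3x#5:1@102; bids=[#4:2@98 #1:4@95] asks=[-]
After op 6 [order #6] market_sell(qty=4): fills=#4x#6:2@98 #1x#6:2@95; bids=[#1:2@95] asks=[-]
After op 7 [order #7] limit_sell(price=98, qty=2): fills=none; bids=[#1:2@95] asks=[#7:2@98]
After op 8 [order #8] limit_sell(price=97, qty=8): fills=none; bids=[#1:2@95] asks=[#8:8@97 #7:2@98]
After op 9 [order #9] limit_buy(price=98, qty=2): fills=#9x#8:2@97; bids=[#1:2@95] asks=[#8:6@97 #7:2@98]

Answer: 2@97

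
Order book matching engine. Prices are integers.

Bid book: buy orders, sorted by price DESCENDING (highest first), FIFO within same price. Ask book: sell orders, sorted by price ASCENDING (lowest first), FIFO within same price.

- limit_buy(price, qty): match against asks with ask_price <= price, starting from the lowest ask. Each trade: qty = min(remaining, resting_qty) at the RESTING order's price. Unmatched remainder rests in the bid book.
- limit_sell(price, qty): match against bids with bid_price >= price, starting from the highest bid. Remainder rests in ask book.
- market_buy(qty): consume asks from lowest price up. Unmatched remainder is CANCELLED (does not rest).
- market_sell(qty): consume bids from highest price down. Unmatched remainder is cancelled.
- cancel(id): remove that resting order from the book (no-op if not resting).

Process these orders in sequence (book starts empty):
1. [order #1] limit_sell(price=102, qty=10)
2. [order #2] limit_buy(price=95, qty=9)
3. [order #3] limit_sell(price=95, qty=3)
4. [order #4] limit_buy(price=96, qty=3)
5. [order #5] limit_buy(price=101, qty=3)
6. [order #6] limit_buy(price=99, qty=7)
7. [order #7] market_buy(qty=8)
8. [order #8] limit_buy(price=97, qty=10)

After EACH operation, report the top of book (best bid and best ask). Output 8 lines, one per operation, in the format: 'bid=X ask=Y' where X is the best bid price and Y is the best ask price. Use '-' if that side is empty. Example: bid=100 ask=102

After op 1 [order #1] limit_sell(price=102, qty=10): fills=none; bids=[-] asks=[#1:10@102]
After op 2 [order #2] limit_buy(price=95, qty=9): fills=none; bids=[#2:9@95] asks=[#1:10@102]
After op 3 [order #3] limit_sell(price=95, qty=3): fills=#2x#3:3@95; bids=[#2:6@95] asks=[#1:10@102]
After op 4 [order #4] limit_buy(price=96, qty=3): fills=none; bids=[#4:3@96 #2:6@95] asks=[#1:10@102]
After op 5 [order #5] limit_buy(price=101, qty=3): fills=none; bids=[#5:3@101 #4:3@96 #2:6@95] asks=[#1:10@102]
After op 6 [order #6] limit_buy(price=99, qty=7): fills=none; bids=[#5:3@101 #6:7@99 #4:3@96 #2:6@95] asks=[#1:10@102]
After op 7 [order #7] market_buy(qty=8): fills=#7x#1:8@102; bids=[#5:3@101 #6:7@99 #4:3@96 #2:6@95] asks=[#1:2@102]
After op 8 [order #8] limit_buy(price=97, qty=10): fills=none; bids=[#5:3@101 #6:7@99 #8:10@97 #4:3@96 #2:6@95] asks=[#1:2@102]

Answer: bid=- ask=102
bid=95 ask=102
bid=95 ask=102
bid=96 ask=102
bid=101 ask=102
bid=101 ask=102
bid=101 ask=102
bid=101 ask=102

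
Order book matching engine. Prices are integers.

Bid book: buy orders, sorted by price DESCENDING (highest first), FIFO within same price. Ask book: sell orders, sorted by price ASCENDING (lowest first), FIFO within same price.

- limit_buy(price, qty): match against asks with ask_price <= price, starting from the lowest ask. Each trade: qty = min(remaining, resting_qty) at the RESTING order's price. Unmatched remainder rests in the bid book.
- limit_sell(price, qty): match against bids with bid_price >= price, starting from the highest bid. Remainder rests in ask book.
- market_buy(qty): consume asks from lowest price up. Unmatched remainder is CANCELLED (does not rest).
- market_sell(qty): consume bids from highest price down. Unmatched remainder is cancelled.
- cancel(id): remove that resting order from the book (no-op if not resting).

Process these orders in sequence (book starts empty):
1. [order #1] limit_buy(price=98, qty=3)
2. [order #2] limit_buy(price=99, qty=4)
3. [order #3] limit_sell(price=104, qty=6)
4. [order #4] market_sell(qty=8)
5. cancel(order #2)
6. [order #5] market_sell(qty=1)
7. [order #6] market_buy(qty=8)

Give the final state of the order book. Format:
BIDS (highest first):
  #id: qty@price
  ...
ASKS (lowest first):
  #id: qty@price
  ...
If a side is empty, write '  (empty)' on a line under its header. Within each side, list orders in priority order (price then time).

After op 1 [order #1] limit_buy(price=98, qty=3): fills=none; bids=[#1:3@98] asks=[-]
After op 2 [order #2] limit_buy(price=99, qty=4): fills=none; bids=[#2:4@99 #1:3@98] asks=[-]
After op 3 [order #3] limit_sell(price=104, qty=6): fills=none; bids=[#2:4@99 #1:3@98] asks=[#3:6@104]
After op 4 [order #4] market_sell(qty=8): fills=#2x#4:4@99 #1x#4:3@98; bids=[-] asks=[#3:6@104]
After op 5 cancel(order #2): fills=none; bids=[-] asks=[#3:6@104]
After op 6 [order #5] market_sell(qty=1): fills=none; bids=[-] asks=[#3:6@104]
After op 7 [order #6] market_buy(qty=8): fills=#6x#3:6@104; bids=[-] asks=[-]

Answer: BIDS (highest first):
  (empty)
ASKS (lowest first):
  (empty)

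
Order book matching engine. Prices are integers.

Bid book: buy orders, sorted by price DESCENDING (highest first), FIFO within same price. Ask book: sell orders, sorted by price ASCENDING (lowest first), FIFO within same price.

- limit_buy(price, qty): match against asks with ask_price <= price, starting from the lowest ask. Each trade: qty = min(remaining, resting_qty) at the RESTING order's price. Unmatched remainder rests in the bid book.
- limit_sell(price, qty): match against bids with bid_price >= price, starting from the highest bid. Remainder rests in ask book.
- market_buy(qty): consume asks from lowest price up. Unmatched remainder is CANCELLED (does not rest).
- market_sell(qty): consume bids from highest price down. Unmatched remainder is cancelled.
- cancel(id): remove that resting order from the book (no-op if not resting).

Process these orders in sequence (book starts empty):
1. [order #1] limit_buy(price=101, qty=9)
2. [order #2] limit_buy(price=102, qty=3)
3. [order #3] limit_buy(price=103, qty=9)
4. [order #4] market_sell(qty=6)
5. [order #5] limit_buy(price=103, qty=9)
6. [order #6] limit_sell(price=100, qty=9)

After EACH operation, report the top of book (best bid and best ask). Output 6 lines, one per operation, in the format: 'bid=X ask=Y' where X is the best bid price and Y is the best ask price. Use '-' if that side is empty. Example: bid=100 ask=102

Answer: bid=101 ask=-
bid=102 ask=-
bid=103 ask=-
bid=103 ask=-
bid=103 ask=-
bid=103 ask=-

Derivation:
After op 1 [order #1] limit_buy(price=101, qty=9): fills=none; bids=[#1:9@101] asks=[-]
After op 2 [order #2] limit_buy(price=102, qty=3): fills=none; bids=[#2:3@102 #1:9@101] asks=[-]
After op 3 [order #3] limit_buy(price=103, qty=9): fills=none; bids=[#3:9@103 #2:3@102 #1:9@101] asks=[-]
After op 4 [order #4] market_sell(qty=6): fills=#3x#4:6@103; bids=[#3:3@103 #2:3@102 #1:9@101] asks=[-]
After op 5 [order #5] limit_buy(price=103, qty=9): fills=none; bids=[#3:3@103 #5:9@103 #2:3@102 #1:9@101] asks=[-]
After op 6 [order #6] limit_sell(price=100, qty=9): fills=#3x#6:3@103 #5x#6:6@103; bids=[#5:3@103 #2:3@102 #1:9@101] asks=[-]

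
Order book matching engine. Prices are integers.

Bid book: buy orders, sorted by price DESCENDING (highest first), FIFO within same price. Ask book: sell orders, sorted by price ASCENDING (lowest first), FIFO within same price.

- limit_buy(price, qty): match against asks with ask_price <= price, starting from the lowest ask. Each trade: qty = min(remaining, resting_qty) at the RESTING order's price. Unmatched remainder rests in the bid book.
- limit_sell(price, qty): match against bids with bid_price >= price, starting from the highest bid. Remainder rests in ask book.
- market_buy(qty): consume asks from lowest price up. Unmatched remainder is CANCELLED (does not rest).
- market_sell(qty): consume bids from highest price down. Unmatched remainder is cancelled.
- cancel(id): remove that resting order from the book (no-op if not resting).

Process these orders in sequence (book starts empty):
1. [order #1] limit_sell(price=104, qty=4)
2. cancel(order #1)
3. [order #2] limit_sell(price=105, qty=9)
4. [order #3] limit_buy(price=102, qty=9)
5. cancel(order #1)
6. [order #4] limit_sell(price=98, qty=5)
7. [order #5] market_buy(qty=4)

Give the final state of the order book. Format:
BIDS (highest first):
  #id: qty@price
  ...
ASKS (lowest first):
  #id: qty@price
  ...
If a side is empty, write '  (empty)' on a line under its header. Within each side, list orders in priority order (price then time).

After op 1 [order #1] limit_sell(price=104, qty=4): fills=none; bids=[-] asks=[#1:4@104]
After op 2 cancel(order #1): fills=none; bids=[-] asks=[-]
After op 3 [order #2] limit_sell(price=105, qty=9): fills=none; bids=[-] asks=[#2:9@105]
After op 4 [order #3] limit_buy(price=102, qty=9): fills=none; bids=[#3:9@102] asks=[#2:9@105]
After op 5 cancel(order #1): fills=none; bids=[#3:9@102] asks=[#2:9@105]
After op 6 [order #4] limit_sell(price=98, qty=5): fills=#3x#4:5@102; bids=[#3:4@102] asks=[#2:9@105]
After op 7 [order #5] market_buy(qty=4): fills=#5x#2:4@105; bids=[#3:4@102] asks=[#2:5@105]

Answer: BIDS (highest first):
  #3: 4@102
ASKS (lowest first):
  #2: 5@105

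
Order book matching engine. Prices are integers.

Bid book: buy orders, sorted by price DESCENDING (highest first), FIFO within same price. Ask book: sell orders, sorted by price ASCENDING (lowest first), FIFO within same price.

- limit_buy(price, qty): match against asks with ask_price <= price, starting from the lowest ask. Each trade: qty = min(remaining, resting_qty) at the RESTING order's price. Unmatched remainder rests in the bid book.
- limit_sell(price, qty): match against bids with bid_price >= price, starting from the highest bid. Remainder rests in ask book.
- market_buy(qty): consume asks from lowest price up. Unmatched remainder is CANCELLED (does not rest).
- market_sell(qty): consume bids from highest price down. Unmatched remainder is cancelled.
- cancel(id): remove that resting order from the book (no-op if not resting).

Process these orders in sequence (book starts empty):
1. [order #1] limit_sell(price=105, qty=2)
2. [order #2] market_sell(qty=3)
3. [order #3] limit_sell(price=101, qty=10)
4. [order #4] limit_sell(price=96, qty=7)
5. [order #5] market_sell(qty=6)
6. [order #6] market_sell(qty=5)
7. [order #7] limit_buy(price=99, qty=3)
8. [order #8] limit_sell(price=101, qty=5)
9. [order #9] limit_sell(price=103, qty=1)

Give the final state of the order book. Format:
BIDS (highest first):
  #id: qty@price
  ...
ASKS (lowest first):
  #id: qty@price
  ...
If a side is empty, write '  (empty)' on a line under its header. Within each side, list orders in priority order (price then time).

Answer: BIDS (highest first):
  (empty)
ASKS (lowest first):
  #4: 4@96
  #3: 10@101
  #8: 5@101
  #9: 1@103
  #1: 2@105

Derivation:
After op 1 [order #1] limit_sell(price=105, qty=2): fills=none; bids=[-] asks=[#1:2@105]
After op 2 [order #2] market_sell(qty=3): fills=none; bids=[-] asks=[#1:2@105]
After op 3 [order #3] limit_sell(price=101, qty=10): fills=none; bids=[-] asks=[#3:10@101 #1:2@105]
After op 4 [order #4] limit_sell(price=96, qty=7): fills=none; bids=[-] asks=[#4:7@96 #3:10@101 #1:2@105]
After op 5 [order #5] market_sell(qty=6): fills=none; bids=[-] asks=[#4:7@96 #3:10@101 #1:2@105]
After op 6 [order #6] market_sell(qty=5): fills=none; bids=[-] asks=[#4:7@96 #3:10@101 #1:2@105]
After op 7 [order #7] limit_buy(price=99, qty=3): fills=#7x#4:3@96; bids=[-] asks=[#4:4@96 #3:10@101 #1:2@105]
After op 8 [order #8] limit_sell(price=101, qty=5): fills=none; bids=[-] asks=[#4:4@96 #3:10@101 #8:5@101 #1:2@105]
After op 9 [order #9] limit_sell(price=103, qty=1): fills=none; bids=[-] asks=[#4:4@96 #3:10@101 #8:5@101 #9:1@103 #1:2@105]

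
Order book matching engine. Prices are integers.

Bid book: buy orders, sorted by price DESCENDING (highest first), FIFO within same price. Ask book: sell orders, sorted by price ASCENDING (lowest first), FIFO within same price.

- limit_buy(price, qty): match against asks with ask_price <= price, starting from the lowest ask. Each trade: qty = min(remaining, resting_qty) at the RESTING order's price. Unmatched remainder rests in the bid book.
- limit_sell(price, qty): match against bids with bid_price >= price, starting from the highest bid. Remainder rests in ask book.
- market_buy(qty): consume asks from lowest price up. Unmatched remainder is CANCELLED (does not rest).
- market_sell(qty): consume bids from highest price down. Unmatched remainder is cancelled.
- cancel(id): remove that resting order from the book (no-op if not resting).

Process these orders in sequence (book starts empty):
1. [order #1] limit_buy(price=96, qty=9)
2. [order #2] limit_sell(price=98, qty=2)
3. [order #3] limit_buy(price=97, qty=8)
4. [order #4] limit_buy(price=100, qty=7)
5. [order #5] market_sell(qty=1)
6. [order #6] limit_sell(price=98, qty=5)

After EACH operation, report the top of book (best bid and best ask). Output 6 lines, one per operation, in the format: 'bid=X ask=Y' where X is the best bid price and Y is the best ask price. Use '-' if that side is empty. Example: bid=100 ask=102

After op 1 [order #1] limit_buy(price=96, qty=9): fills=none; bids=[#1:9@96] asks=[-]
After op 2 [order #2] limit_sell(price=98, qty=2): fills=none; bids=[#1:9@96] asks=[#2:2@98]
After op 3 [order #3] limit_buy(price=97, qty=8): fills=none; bids=[#3:8@97 #1:9@96] asks=[#2:2@98]
After op 4 [order #4] limit_buy(price=100, qty=7): fills=#4x#2:2@98; bids=[#4:5@100 #3:8@97 #1:9@96] asks=[-]
After op 5 [order #5] market_sell(qty=1): fills=#4x#5:1@100; bids=[#4:4@100 #3:8@97 #1:9@96] asks=[-]
After op 6 [order #6] limit_sell(price=98, qty=5): fills=#4x#6:4@100; bids=[#3:8@97 #1:9@96] asks=[#6:1@98]

Answer: bid=96 ask=-
bid=96 ask=98
bid=97 ask=98
bid=100 ask=-
bid=100 ask=-
bid=97 ask=98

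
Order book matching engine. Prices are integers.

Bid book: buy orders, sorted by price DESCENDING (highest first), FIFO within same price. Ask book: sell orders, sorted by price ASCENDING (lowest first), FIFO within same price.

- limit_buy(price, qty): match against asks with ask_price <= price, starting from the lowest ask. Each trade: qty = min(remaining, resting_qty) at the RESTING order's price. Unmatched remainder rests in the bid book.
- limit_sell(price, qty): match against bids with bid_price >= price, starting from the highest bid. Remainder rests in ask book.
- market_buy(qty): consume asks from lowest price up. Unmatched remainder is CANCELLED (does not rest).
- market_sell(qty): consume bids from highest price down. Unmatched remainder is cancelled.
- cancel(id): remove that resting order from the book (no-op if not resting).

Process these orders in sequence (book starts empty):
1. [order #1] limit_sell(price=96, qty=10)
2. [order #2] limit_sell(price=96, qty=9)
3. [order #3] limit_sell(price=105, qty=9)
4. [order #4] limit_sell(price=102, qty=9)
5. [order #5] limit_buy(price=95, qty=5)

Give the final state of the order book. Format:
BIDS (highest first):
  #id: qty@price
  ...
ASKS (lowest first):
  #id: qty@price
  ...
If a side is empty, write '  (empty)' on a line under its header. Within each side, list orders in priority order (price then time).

After op 1 [order #1] limit_sell(price=96, qty=10): fills=none; bids=[-] asks=[#1:10@96]
After op 2 [order #2] limit_sell(price=96, qty=9): fills=none; bids=[-] asks=[#1:10@96 #2:9@96]
After op 3 [order #3] limit_sell(price=105, qty=9): fills=none; bids=[-] asks=[#1:10@96 #2:9@96 #3:9@105]
After op 4 [order #4] limit_sell(price=102, qty=9): fills=none; bids=[-] asks=[#1:10@96 #2:9@96 #4:9@102 #3:9@105]
After op 5 [order #5] limit_buy(price=95, qty=5): fills=none; bids=[#5:5@95] asks=[#1:10@96 #2:9@96 #4:9@102 #3:9@105]

Answer: BIDS (highest first):
  #5: 5@95
ASKS (lowest first):
  #1: 10@96
  #2: 9@96
  #4: 9@102
  #3: 9@105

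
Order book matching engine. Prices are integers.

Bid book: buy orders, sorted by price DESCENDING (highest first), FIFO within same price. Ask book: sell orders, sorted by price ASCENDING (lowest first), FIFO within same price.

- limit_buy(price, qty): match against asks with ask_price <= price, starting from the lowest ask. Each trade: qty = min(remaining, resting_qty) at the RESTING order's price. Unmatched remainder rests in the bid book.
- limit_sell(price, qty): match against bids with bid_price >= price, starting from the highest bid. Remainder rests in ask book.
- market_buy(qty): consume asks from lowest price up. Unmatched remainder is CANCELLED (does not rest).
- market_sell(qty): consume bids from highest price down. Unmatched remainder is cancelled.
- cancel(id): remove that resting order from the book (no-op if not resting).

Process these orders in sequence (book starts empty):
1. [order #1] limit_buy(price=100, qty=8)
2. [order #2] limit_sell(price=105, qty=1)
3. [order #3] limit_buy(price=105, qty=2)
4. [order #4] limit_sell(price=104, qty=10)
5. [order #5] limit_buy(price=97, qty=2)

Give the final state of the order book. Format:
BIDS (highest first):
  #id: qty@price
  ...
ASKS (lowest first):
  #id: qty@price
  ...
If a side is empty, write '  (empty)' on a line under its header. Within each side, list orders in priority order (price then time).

After op 1 [order #1] limit_buy(price=100, qty=8): fills=none; bids=[#1:8@100] asks=[-]
After op 2 [order #2] limit_sell(price=105, qty=1): fills=none; bids=[#1:8@100] asks=[#2:1@105]
After op 3 [order #3] limit_buy(price=105, qty=2): fills=#3x#2:1@105; bids=[#3:1@105 #1:8@100] asks=[-]
After op 4 [order #4] limit_sell(price=104, qty=10): fills=#3x#4:1@105; bids=[#1:8@100] asks=[#4:9@104]
After op 5 [order #5] limit_buy(price=97, qty=2): fills=none; bids=[#1:8@100 #5:2@97] asks=[#4:9@104]

Answer: BIDS (highest first):
  #1: 8@100
  #5: 2@97
ASKS (lowest first):
  #4: 9@104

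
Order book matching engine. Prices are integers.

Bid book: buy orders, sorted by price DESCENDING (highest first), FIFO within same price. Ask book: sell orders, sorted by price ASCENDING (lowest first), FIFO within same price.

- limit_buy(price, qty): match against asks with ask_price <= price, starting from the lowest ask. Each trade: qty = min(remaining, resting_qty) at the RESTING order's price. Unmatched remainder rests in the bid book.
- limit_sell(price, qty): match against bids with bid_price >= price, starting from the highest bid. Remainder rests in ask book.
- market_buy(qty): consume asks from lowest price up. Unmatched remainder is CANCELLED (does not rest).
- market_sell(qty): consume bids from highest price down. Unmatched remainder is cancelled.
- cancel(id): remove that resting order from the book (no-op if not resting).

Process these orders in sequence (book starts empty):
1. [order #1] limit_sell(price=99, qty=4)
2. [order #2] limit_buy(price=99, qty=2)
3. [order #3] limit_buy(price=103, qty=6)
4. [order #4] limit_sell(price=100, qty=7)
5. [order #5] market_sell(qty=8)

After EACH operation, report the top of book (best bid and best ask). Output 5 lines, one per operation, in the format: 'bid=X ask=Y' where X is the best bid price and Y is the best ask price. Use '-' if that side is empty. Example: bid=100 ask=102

After op 1 [order #1] limit_sell(price=99, qty=4): fills=none; bids=[-] asks=[#1:4@99]
After op 2 [order #2] limit_buy(price=99, qty=2): fills=#2x#1:2@99; bids=[-] asks=[#1:2@99]
After op 3 [order #3] limit_buy(price=103, qty=6): fills=#3x#1:2@99; bids=[#3:4@103] asks=[-]
After op 4 [order #4] limit_sell(price=100, qty=7): fills=#3x#4:4@103; bids=[-] asks=[#4:3@100]
After op 5 [order #5] market_sell(qty=8): fills=none; bids=[-] asks=[#4:3@100]

Answer: bid=- ask=99
bid=- ask=99
bid=103 ask=-
bid=- ask=100
bid=- ask=100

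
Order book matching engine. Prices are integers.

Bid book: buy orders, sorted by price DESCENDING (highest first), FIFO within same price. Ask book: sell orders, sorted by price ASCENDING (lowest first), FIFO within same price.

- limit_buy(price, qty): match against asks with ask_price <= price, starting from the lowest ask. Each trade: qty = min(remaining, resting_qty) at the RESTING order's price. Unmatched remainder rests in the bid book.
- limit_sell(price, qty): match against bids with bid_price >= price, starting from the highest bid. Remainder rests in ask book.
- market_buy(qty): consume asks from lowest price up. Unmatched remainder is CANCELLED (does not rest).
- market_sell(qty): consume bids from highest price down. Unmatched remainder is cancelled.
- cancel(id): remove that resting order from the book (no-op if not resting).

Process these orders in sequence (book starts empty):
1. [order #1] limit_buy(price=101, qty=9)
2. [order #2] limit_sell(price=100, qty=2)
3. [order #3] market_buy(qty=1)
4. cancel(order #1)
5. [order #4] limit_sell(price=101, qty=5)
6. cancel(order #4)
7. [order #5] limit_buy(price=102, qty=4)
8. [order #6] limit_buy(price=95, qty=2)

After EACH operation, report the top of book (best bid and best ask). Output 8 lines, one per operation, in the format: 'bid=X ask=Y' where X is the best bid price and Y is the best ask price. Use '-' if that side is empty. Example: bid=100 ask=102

Answer: bid=101 ask=-
bid=101 ask=-
bid=101 ask=-
bid=- ask=-
bid=- ask=101
bid=- ask=-
bid=102 ask=-
bid=102 ask=-

Derivation:
After op 1 [order #1] limit_buy(price=101, qty=9): fills=none; bids=[#1:9@101] asks=[-]
After op 2 [order #2] limit_sell(price=100, qty=2): fills=#1x#2:2@101; bids=[#1:7@101] asks=[-]
After op 3 [order #3] market_buy(qty=1): fills=none; bids=[#1:7@101] asks=[-]
After op 4 cancel(order #1): fills=none; bids=[-] asks=[-]
After op 5 [order #4] limit_sell(price=101, qty=5): fills=none; bids=[-] asks=[#4:5@101]
After op 6 cancel(order #4): fills=none; bids=[-] asks=[-]
After op 7 [order #5] limit_buy(price=102, qty=4): fills=none; bids=[#5:4@102] asks=[-]
After op 8 [order #6] limit_buy(price=95, qty=2): fills=none; bids=[#5:4@102 #6:2@95] asks=[-]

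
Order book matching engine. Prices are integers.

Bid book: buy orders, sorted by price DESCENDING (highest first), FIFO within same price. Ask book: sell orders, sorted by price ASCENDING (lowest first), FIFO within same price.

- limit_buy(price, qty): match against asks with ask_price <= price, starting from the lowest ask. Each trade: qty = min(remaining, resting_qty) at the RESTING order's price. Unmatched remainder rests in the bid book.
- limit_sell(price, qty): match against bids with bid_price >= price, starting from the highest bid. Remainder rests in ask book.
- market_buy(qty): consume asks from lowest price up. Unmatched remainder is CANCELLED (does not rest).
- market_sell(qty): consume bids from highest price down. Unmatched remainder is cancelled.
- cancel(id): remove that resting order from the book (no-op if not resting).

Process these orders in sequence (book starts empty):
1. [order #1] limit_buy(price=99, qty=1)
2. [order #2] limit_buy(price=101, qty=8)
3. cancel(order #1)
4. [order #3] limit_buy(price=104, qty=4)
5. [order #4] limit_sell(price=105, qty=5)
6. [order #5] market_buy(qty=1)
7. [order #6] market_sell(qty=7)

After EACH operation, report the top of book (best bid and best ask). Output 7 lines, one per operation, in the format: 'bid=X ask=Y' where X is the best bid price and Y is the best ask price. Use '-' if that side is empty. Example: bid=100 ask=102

After op 1 [order #1] limit_buy(price=99, qty=1): fills=none; bids=[#1:1@99] asks=[-]
After op 2 [order #2] limit_buy(price=101, qty=8): fills=none; bids=[#2:8@101 #1:1@99] asks=[-]
After op 3 cancel(order #1): fills=none; bids=[#2:8@101] asks=[-]
After op 4 [order #3] limit_buy(price=104, qty=4): fills=none; bids=[#3:4@104 #2:8@101] asks=[-]
After op 5 [order #4] limit_sell(price=105, qty=5): fills=none; bids=[#3:4@104 #2:8@101] asks=[#4:5@105]
After op 6 [order #5] market_buy(qty=1): fills=#5x#4:1@105; bids=[#3:4@104 #2:8@101] asks=[#4:4@105]
After op 7 [order #6] market_sell(qty=7): fills=#3x#6:4@104 #2x#6:3@101; bids=[#2:5@101] asks=[#4:4@105]

Answer: bid=99 ask=-
bid=101 ask=-
bid=101 ask=-
bid=104 ask=-
bid=104 ask=105
bid=104 ask=105
bid=101 ask=105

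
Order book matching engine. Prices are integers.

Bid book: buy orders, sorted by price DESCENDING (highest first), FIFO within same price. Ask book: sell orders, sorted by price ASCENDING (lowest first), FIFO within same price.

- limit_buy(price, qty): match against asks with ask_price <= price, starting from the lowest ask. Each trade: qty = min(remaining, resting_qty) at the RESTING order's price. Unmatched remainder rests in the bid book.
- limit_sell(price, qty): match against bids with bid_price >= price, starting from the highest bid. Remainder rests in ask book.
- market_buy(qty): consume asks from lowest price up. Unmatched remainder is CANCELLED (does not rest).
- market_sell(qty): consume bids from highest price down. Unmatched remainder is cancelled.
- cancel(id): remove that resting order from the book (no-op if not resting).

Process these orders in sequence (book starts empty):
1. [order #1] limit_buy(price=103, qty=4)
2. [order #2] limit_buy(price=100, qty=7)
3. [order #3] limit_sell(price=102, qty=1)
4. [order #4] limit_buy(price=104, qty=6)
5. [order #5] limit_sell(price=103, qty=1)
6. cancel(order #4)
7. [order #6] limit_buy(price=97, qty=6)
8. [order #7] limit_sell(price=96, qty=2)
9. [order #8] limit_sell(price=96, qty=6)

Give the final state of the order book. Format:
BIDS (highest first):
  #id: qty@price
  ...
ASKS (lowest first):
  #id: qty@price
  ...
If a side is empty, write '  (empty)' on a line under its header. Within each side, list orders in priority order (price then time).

Answer: BIDS (highest first):
  #2: 2@100
  #6: 6@97
ASKS (lowest first):
  (empty)

Derivation:
After op 1 [order #1] limit_buy(price=103, qty=4): fills=none; bids=[#1:4@103] asks=[-]
After op 2 [order #2] limit_buy(price=100, qty=7): fills=none; bids=[#1:4@103 #2:7@100] asks=[-]
After op 3 [order #3] limit_sell(price=102, qty=1): fills=#1x#3:1@103; bids=[#1:3@103 #2:7@100] asks=[-]
After op 4 [order #4] limit_buy(price=104, qty=6): fills=none; bids=[#4:6@104 #1:3@103 #2:7@100] asks=[-]
After op 5 [order #5] limit_sell(price=103, qty=1): fills=#4x#5:1@104; bids=[#4:5@104 #1:3@103 #2:7@100] asks=[-]
After op 6 cancel(order #4): fills=none; bids=[#1:3@103 #2:7@100] asks=[-]
After op 7 [order #6] limit_buy(price=97, qty=6): fills=none; bids=[#1:3@103 #2:7@100 #6:6@97] asks=[-]
After op 8 [order #7] limit_sell(price=96, qty=2): fills=#1x#7:2@103; bids=[#1:1@103 #2:7@100 #6:6@97] asks=[-]
After op 9 [order #8] limit_sell(price=96, qty=6): fills=#1x#8:1@103 #2x#8:5@100; bids=[#2:2@100 #6:6@97] asks=[-]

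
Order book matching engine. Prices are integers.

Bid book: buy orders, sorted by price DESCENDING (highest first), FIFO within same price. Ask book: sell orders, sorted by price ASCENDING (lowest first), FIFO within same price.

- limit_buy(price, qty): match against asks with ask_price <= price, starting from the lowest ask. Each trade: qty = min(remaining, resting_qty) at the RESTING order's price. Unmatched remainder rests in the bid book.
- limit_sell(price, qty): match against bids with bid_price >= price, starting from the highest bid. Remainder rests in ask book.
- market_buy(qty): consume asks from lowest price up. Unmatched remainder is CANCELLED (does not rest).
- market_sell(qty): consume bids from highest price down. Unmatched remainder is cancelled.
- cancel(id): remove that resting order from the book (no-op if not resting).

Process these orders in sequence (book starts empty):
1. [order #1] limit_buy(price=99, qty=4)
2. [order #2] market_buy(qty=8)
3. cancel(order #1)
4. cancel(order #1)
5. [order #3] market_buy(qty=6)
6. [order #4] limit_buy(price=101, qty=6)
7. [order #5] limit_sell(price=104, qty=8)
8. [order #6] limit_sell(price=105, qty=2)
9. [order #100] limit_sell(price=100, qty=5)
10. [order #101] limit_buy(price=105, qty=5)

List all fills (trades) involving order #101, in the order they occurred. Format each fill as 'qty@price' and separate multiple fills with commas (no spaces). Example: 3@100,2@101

Answer: 5@104

Derivation:
After op 1 [order #1] limit_buy(price=99, qty=4): fills=none; bids=[#1:4@99] asks=[-]
After op 2 [order #2] market_buy(qty=8): fills=none; bids=[#1:4@99] asks=[-]
After op 3 cancel(order #1): fills=none; bids=[-] asks=[-]
After op 4 cancel(order #1): fills=none; bids=[-] asks=[-]
After op 5 [order #3] market_buy(qty=6): fills=none; bids=[-] asks=[-]
After op 6 [order #4] limit_buy(price=101, qty=6): fills=none; bids=[#4:6@101] asks=[-]
After op 7 [order #5] limit_sell(price=104, qty=8): fills=none; bids=[#4:6@101] asks=[#5:8@104]
After op 8 [order #6] limit_sell(price=105, qty=2): fills=none; bids=[#4:6@101] asks=[#5:8@104 #6:2@105]
After op 9 [order #100] limit_sell(price=100, qty=5): fills=#4x#100:5@101; bids=[#4:1@101] asks=[#5:8@104 #6:2@105]
After op 10 [order #101] limit_buy(price=105, qty=5): fills=#101x#5:5@104; bids=[#4:1@101] asks=[#5:3@104 #6:2@105]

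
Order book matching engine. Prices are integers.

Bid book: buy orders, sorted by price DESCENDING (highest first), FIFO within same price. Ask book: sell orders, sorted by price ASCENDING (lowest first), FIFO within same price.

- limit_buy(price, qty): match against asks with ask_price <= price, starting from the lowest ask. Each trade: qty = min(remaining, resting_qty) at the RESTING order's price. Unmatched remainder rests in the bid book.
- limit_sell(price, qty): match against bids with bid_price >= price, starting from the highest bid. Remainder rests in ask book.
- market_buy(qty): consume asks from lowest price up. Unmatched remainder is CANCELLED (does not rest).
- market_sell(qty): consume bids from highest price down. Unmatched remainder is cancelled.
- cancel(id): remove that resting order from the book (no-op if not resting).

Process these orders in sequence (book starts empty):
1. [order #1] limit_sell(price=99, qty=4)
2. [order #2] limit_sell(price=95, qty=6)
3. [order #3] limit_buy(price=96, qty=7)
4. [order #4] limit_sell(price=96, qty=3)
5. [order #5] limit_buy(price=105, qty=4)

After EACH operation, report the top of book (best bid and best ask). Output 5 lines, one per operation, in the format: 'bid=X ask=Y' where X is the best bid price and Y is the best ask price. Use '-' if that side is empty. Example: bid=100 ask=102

After op 1 [order #1] limit_sell(price=99, qty=4): fills=none; bids=[-] asks=[#1:4@99]
After op 2 [order #2] limit_sell(price=95, qty=6): fills=none; bids=[-] asks=[#2:6@95 #1:4@99]
After op 3 [order #3] limit_buy(price=96, qty=7): fills=#3x#2:6@95; bids=[#3:1@96] asks=[#1:4@99]
After op 4 [order #4] limit_sell(price=96, qty=3): fills=#3x#4:1@96; bids=[-] asks=[#4:2@96 #1:4@99]
After op 5 [order #5] limit_buy(price=105, qty=4): fills=#5x#4:2@96 #5x#1:2@99; bids=[-] asks=[#1:2@99]

Answer: bid=- ask=99
bid=- ask=95
bid=96 ask=99
bid=- ask=96
bid=- ask=99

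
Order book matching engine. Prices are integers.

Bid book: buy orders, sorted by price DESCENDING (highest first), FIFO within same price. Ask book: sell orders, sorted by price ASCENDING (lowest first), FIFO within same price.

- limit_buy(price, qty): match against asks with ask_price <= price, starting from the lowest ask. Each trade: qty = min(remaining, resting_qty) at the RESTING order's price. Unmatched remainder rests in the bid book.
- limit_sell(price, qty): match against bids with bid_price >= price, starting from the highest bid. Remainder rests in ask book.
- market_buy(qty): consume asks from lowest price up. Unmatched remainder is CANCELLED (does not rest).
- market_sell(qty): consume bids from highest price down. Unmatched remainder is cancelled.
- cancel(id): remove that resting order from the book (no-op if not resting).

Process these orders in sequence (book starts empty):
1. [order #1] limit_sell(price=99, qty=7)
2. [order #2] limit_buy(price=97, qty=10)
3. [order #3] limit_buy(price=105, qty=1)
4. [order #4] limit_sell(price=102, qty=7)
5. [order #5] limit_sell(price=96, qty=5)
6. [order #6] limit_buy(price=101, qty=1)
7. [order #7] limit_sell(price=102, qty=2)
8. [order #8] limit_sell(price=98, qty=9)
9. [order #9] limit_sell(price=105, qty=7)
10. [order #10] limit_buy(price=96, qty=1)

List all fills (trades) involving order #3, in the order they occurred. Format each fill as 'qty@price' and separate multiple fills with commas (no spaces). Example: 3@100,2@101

After op 1 [order #1] limit_sell(price=99, qty=7): fills=none; bids=[-] asks=[#1:7@99]
After op 2 [order #2] limit_buy(price=97, qty=10): fills=none; bids=[#2:10@97] asks=[#1:7@99]
After op 3 [order #3] limit_buy(price=105, qty=1): fills=#3x#1:1@99; bids=[#2:10@97] asks=[#1:6@99]
After op 4 [order #4] limit_sell(price=102, qty=7): fills=none; bids=[#2:10@97] asks=[#1:6@99 #4:7@102]
After op 5 [order #5] limit_sell(price=96, qty=5): fills=#2x#5:5@97; bids=[#2:5@97] asks=[#1:6@99 #4:7@102]
After op 6 [order #6] limit_buy(price=101, qty=1): fills=#6x#1:1@99; bids=[#2:5@97] asks=[#1:5@99 #4:7@102]
After op 7 [order #7] limit_sell(price=102, qty=2): fills=none; bids=[#2:5@97] asks=[#1:5@99 #4:7@102 #7:2@102]
After op 8 [order #8] limit_sell(price=98, qty=9): fills=none; bids=[#2:5@97] asks=[#8:9@98 #1:5@99 #4:7@102 #7:2@102]
After op 9 [order #9] limit_sell(price=105, qty=7): fills=none; bids=[#2:5@97] asks=[#8:9@98 #1:5@99 #4:7@102 #7:2@102 #9:7@105]
After op 10 [order #10] limit_buy(price=96, qty=1): fills=none; bids=[#2:5@97 #10:1@96] asks=[#8:9@98 #1:5@99 #4:7@102 #7:2@102 #9:7@105]

Answer: 1@99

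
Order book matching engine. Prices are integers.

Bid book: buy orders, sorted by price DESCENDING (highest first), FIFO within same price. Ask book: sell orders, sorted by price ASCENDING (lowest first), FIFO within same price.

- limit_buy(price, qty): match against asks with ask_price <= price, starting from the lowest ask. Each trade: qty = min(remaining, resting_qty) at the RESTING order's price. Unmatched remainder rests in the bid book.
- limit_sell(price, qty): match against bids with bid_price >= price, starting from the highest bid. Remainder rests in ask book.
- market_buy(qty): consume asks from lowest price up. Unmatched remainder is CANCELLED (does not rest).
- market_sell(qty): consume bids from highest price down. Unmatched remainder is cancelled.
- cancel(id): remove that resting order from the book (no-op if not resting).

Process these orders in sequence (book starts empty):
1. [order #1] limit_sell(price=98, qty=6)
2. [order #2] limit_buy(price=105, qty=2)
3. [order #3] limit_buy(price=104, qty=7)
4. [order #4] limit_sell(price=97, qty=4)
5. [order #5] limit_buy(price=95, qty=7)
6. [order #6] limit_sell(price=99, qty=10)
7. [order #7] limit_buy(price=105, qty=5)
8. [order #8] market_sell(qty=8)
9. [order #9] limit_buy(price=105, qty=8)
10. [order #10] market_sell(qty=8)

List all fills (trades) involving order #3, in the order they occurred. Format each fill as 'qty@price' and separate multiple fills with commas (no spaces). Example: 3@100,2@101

After op 1 [order #1] limit_sell(price=98, qty=6): fills=none; bids=[-] asks=[#1:6@98]
After op 2 [order #2] limit_buy(price=105, qty=2): fills=#2x#1:2@98; bids=[-] asks=[#1:4@98]
After op 3 [order #3] limit_buy(price=104, qty=7): fills=#3x#1:4@98; bids=[#3:3@104] asks=[-]
After op 4 [order #4] limit_sell(price=97, qty=4): fills=#3x#4:3@104; bids=[-] asks=[#4:1@97]
After op 5 [order #5] limit_buy(price=95, qty=7): fills=none; bids=[#5:7@95] asks=[#4:1@97]
After op 6 [order #6] limit_sell(price=99, qty=10): fills=none; bids=[#5:7@95] asks=[#4:1@97 #6:10@99]
After op 7 [order #7] limit_buy(price=105, qty=5): fills=#7x#4:1@97 #7x#6:4@99; bids=[#5:7@95] asks=[#6:6@99]
After op 8 [order #8] market_sell(qty=8): fills=#5x#8:7@95; bids=[-] asks=[#6:6@99]
After op 9 [order #9] limit_buy(price=105, qty=8): fills=#9x#6:6@99; bids=[#9:2@105] asks=[-]
After op 10 [order #10] market_sell(qty=8): fills=#9x#10:2@105; bids=[-] asks=[-]

Answer: 4@98,3@104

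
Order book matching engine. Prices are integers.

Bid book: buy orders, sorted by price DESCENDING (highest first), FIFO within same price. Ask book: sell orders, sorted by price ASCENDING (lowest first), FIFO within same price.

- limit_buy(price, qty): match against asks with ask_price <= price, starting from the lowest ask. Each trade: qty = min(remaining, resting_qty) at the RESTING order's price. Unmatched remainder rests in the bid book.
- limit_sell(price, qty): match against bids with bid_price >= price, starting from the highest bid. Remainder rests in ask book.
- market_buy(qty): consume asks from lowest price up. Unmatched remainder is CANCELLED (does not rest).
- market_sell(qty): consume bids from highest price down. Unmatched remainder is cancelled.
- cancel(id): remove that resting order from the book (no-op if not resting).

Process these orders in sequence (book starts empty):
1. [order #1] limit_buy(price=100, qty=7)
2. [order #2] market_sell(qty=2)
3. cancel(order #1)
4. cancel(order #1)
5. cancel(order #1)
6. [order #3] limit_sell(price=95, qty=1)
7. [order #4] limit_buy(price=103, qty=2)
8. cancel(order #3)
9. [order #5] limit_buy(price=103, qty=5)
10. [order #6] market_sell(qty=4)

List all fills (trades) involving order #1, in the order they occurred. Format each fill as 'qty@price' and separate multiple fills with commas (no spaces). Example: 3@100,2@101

After op 1 [order #1] limit_buy(price=100, qty=7): fills=none; bids=[#1:7@100] asks=[-]
After op 2 [order #2] market_sell(qty=2): fills=#1x#2:2@100; bids=[#1:5@100] asks=[-]
After op 3 cancel(order #1): fills=none; bids=[-] asks=[-]
After op 4 cancel(order #1): fills=none; bids=[-] asks=[-]
After op 5 cancel(order #1): fills=none; bids=[-] asks=[-]
After op 6 [order #3] limit_sell(price=95, qty=1): fills=none; bids=[-] asks=[#3:1@95]
After op 7 [order #4] limit_buy(price=103, qty=2): fills=#4x#3:1@95; bids=[#4:1@103] asks=[-]
After op 8 cancel(order #3): fills=none; bids=[#4:1@103] asks=[-]
After op 9 [order #5] limit_buy(price=103, qty=5): fills=none; bids=[#4:1@103 #5:5@103] asks=[-]
After op 10 [order #6] market_sell(qty=4): fills=#4x#6:1@103 #5x#6:3@103; bids=[#5:2@103] asks=[-]

Answer: 2@100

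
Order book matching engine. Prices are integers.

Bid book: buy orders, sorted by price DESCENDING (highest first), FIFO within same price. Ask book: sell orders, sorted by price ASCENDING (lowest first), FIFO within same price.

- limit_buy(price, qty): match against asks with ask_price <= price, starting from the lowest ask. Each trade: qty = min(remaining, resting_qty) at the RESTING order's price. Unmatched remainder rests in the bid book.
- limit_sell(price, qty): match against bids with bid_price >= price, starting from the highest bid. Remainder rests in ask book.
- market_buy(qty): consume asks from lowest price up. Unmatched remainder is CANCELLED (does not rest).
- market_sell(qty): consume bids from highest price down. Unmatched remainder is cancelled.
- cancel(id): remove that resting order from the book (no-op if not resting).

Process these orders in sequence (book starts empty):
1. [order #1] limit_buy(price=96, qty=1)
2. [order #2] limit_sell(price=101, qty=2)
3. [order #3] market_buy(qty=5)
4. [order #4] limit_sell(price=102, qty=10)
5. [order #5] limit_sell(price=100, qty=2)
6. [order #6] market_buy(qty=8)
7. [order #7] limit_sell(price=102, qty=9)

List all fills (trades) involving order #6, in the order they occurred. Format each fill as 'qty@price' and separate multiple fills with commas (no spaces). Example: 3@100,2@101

Answer: 2@100,6@102

Derivation:
After op 1 [order #1] limit_buy(price=96, qty=1): fills=none; bids=[#1:1@96] asks=[-]
After op 2 [order #2] limit_sell(price=101, qty=2): fills=none; bids=[#1:1@96] asks=[#2:2@101]
After op 3 [order #3] market_buy(qty=5): fills=#3x#2:2@101; bids=[#1:1@96] asks=[-]
After op 4 [order #4] limit_sell(price=102, qty=10): fills=none; bids=[#1:1@96] asks=[#4:10@102]
After op 5 [order #5] limit_sell(price=100, qty=2): fills=none; bids=[#1:1@96] asks=[#5:2@100 #4:10@102]
After op 6 [order #6] market_buy(qty=8): fills=#6x#5:2@100 #6x#4:6@102; bids=[#1:1@96] asks=[#4:4@102]
After op 7 [order #7] limit_sell(price=102, qty=9): fills=none; bids=[#1:1@96] asks=[#4:4@102 #7:9@102]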